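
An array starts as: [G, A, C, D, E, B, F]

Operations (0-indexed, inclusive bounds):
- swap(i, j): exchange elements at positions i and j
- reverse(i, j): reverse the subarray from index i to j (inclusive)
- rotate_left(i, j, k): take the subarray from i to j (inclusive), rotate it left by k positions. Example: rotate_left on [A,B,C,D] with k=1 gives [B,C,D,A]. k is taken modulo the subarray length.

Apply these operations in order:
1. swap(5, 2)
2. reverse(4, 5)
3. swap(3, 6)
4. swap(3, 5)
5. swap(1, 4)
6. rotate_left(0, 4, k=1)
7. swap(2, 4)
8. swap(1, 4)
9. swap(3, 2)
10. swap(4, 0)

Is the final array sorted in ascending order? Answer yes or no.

Answer: no

Derivation:
After 1 (swap(5, 2)): [G, A, B, D, E, C, F]
After 2 (reverse(4, 5)): [G, A, B, D, C, E, F]
After 3 (swap(3, 6)): [G, A, B, F, C, E, D]
After 4 (swap(3, 5)): [G, A, B, E, C, F, D]
After 5 (swap(1, 4)): [G, C, B, E, A, F, D]
After 6 (rotate_left(0, 4, k=1)): [C, B, E, A, G, F, D]
After 7 (swap(2, 4)): [C, B, G, A, E, F, D]
After 8 (swap(1, 4)): [C, E, G, A, B, F, D]
After 9 (swap(3, 2)): [C, E, A, G, B, F, D]
After 10 (swap(4, 0)): [B, E, A, G, C, F, D]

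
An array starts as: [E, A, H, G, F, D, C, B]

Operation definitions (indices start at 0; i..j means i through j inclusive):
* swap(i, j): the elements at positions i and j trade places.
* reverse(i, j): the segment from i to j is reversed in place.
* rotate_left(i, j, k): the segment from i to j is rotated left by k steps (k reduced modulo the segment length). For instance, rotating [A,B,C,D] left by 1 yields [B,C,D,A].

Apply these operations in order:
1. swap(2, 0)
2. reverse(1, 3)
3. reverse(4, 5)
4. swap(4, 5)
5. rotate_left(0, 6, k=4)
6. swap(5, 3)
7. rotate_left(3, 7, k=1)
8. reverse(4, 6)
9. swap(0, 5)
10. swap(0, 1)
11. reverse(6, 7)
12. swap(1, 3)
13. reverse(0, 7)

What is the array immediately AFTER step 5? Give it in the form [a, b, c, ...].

After 1 (swap(2, 0)): [H, A, E, G, F, D, C, B]
After 2 (reverse(1, 3)): [H, G, E, A, F, D, C, B]
After 3 (reverse(4, 5)): [H, G, E, A, D, F, C, B]
After 4 (swap(4, 5)): [H, G, E, A, F, D, C, B]
After 5 (rotate_left(0, 6, k=4)): [F, D, C, H, G, E, A, B]

Answer: [F, D, C, H, G, E, A, B]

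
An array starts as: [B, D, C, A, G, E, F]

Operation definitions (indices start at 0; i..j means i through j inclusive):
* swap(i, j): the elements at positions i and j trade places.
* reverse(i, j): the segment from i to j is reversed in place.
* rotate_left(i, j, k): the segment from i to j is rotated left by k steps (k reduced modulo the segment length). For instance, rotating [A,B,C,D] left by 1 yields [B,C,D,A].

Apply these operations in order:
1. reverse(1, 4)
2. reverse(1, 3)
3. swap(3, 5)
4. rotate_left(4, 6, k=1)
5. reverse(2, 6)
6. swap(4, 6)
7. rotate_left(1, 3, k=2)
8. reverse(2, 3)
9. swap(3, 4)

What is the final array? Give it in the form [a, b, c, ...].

After 1 (reverse(1, 4)): [B, G, A, C, D, E, F]
After 2 (reverse(1, 3)): [B, C, A, G, D, E, F]
After 3 (swap(3, 5)): [B, C, A, E, D, G, F]
After 4 (rotate_left(4, 6, k=1)): [B, C, A, E, G, F, D]
After 5 (reverse(2, 6)): [B, C, D, F, G, E, A]
After 6 (swap(4, 6)): [B, C, D, F, A, E, G]
After 7 (rotate_left(1, 3, k=2)): [B, F, C, D, A, E, G]
After 8 (reverse(2, 3)): [B, F, D, C, A, E, G]
After 9 (swap(3, 4)): [B, F, D, A, C, E, G]

Answer: [B, F, D, A, C, E, G]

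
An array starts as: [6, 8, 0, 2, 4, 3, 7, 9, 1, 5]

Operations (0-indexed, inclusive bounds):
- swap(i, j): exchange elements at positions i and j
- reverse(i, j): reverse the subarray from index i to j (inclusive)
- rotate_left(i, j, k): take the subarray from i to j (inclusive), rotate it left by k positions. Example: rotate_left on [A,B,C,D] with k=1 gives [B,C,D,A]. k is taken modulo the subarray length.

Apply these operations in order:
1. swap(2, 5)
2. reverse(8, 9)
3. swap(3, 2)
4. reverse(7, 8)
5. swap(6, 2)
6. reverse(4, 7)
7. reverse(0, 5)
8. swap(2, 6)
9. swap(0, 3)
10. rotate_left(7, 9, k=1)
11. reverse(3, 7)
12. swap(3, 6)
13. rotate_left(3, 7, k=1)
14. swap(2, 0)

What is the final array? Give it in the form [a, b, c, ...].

Answer: [0, 5, 7, 3, 6, 9, 2, 8, 1, 4]

Derivation:
After 1 (swap(2, 5)): [6, 8, 3, 2, 4, 0, 7, 9, 1, 5]
After 2 (reverse(8, 9)): [6, 8, 3, 2, 4, 0, 7, 9, 5, 1]
After 3 (swap(3, 2)): [6, 8, 2, 3, 4, 0, 7, 9, 5, 1]
After 4 (reverse(7, 8)): [6, 8, 2, 3, 4, 0, 7, 5, 9, 1]
After 5 (swap(6, 2)): [6, 8, 7, 3, 4, 0, 2, 5, 9, 1]
After 6 (reverse(4, 7)): [6, 8, 7, 3, 5, 2, 0, 4, 9, 1]
After 7 (reverse(0, 5)): [2, 5, 3, 7, 8, 6, 0, 4, 9, 1]
After 8 (swap(2, 6)): [2, 5, 0, 7, 8, 6, 3, 4, 9, 1]
After 9 (swap(0, 3)): [7, 5, 0, 2, 8, 6, 3, 4, 9, 1]
After 10 (rotate_left(7, 9, k=1)): [7, 5, 0, 2, 8, 6, 3, 9, 1, 4]
After 11 (reverse(3, 7)): [7, 5, 0, 9, 3, 6, 8, 2, 1, 4]
After 12 (swap(3, 6)): [7, 5, 0, 8, 3, 6, 9, 2, 1, 4]
After 13 (rotate_left(3, 7, k=1)): [7, 5, 0, 3, 6, 9, 2, 8, 1, 4]
After 14 (swap(2, 0)): [0, 5, 7, 3, 6, 9, 2, 8, 1, 4]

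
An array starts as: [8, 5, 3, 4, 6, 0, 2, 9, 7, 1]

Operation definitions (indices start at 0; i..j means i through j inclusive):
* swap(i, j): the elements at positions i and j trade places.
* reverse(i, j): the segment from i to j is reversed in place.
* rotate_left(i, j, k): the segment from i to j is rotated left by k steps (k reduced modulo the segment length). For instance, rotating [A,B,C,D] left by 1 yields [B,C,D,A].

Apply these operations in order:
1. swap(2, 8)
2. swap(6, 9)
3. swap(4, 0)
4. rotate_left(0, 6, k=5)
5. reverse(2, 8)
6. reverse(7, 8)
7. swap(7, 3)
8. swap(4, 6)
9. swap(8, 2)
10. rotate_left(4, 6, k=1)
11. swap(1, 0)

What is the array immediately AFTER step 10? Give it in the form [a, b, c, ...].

After 1 (swap(2, 8)): [8, 5, 7, 4, 6, 0, 2, 9, 3, 1]
After 2 (swap(6, 9)): [8, 5, 7, 4, 6, 0, 1, 9, 3, 2]
After 3 (swap(4, 0)): [6, 5, 7, 4, 8, 0, 1, 9, 3, 2]
After 4 (rotate_left(0, 6, k=5)): [0, 1, 6, 5, 7, 4, 8, 9, 3, 2]
After 5 (reverse(2, 8)): [0, 1, 3, 9, 8, 4, 7, 5, 6, 2]
After 6 (reverse(7, 8)): [0, 1, 3, 9, 8, 4, 7, 6, 5, 2]
After 7 (swap(7, 3)): [0, 1, 3, 6, 8, 4, 7, 9, 5, 2]
After 8 (swap(4, 6)): [0, 1, 3, 6, 7, 4, 8, 9, 5, 2]
After 9 (swap(8, 2)): [0, 1, 5, 6, 7, 4, 8, 9, 3, 2]
After 10 (rotate_left(4, 6, k=1)): [0, 1, 5, 6, 4, 8, 7, 9, 3, 2]

Answer: [0, 1, 5, 6, 4, 8, 7, 9, 3, 2]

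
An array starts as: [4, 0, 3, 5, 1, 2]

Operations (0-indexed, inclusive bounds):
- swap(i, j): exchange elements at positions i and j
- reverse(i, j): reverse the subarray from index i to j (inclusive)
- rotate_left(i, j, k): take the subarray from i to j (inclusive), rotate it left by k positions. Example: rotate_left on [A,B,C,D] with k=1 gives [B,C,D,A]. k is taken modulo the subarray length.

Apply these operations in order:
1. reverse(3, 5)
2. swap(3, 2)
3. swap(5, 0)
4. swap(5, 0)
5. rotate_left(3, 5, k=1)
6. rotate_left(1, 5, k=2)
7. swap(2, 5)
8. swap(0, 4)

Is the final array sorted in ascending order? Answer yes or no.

After 1 (reverse(3, 5)): [4, 0, 3, 2, 1, 5]
After 2 (swap(3, 2)): [4, 0, 2, 3, 1, 5]
After 3 (swap(5, 0)): [5, 0, 2, 3, 1, 4]
After 4 (swap(5, 0)): [4, 0, 2, 3, 1, 5]
After 5 (rotate_left(3, 5, k=1)): [4, 0, 2, 1, 5, 3]
After 6 (rotate_left(1, 5, k=2)): [4, 1, 5, 3, 0, 2]
After 7 (swap(2, 5)): [4, 1, 2, 3, 0, 5]
After 8 (swap(0, 4)): [0, 1, 2, 3, 4, 5]

Answer: yes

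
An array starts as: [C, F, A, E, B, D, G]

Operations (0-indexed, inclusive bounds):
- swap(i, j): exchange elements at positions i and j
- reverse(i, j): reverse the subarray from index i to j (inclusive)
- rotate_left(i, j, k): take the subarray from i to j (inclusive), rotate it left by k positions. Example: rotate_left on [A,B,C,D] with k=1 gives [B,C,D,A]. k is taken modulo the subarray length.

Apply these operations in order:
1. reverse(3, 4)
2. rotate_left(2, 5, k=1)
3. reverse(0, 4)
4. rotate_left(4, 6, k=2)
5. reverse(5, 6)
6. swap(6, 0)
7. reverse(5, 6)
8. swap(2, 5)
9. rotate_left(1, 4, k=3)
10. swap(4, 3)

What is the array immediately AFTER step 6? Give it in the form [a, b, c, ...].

After 1 (reverse(3, 4)): [C, F, A, B, E, D, G]
After 2 (rotate_left(2, 5, k=1)): [C, F, B, E, D, A, G]
After 3 (reverse(0, 4)): [D, E, B, F, C, A, G]
After 4 (rotate_left(4, 6, k=2)): [D, E, B, F, G, C, A]
After 5 (reverse(5, 6)): [D, E, B, F, G, A, C]
After 6 (swap(6, 0)): [C, E, B, F, G, A, D]

Answer: [C, E, B, F, G, A, D]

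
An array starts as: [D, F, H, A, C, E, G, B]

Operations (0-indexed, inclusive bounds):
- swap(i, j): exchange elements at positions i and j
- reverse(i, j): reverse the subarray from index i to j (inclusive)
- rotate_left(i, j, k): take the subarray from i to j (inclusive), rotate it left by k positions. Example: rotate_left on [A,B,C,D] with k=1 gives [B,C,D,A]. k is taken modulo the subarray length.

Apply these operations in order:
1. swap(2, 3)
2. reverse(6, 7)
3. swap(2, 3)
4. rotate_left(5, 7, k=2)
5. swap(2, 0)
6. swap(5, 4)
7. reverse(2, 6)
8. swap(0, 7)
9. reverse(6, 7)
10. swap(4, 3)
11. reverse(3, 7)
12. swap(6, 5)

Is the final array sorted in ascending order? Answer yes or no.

After 1 (swap(2, 3)): [D, F, A, H, C, E, G, B]
After 2 (reverse(6, 7)): [D, F, A, H, C, E, B, G]
After 3 (swap(2, 3)): [D, F, H, A, C, E, B, G]
After 4 (rotate_left(5, 7, k=2)): [D, F, H, A, C, G, E, B]
After 5 (swap(2, 0)): [H, F, D, A, C, G, E, B]
After 6 (swap(5, 4)): [H, F, D, A, G, C, E, B]
After 7 (reverse(2, 6)): [H, F, E, C, G, A, D, B]
After 8 (swap(0, 7)): [B, F, E, C, G, A, D, H]
After 9 (reverse(6, 7)): [B, F, E, C, G, A, H, D]
After 10 (swap(4, 3)): [B, F, E, G, C, A, H, D]
After 11 (reverse(3, 7)): [B, F, E, D, H, A, C, G]
After 12 (swap(6, 5)): [B, F, E, D, H, C, A, G]

Answer: no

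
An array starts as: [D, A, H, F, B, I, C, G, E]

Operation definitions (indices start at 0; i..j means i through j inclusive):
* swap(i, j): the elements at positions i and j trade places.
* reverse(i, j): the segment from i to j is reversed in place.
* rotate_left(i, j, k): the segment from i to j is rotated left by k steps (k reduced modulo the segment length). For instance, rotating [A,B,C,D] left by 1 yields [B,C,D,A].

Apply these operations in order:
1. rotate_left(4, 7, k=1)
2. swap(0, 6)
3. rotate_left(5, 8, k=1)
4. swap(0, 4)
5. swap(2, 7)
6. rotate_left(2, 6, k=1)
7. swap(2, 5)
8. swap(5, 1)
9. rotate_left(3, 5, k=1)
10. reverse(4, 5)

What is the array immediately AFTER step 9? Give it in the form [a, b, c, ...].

After 1 (rotate_left(4, 7, k=1)): [D, A, H, F, I, C, G, B, E]
After 2 (swap(0, 6)): [G, A, H, F, I, C, D, B, E]
After 3 (rotate_left(5, 8, k=1)): [G, A, H, F, I, D, B, E, C]
After 4 (swap(0, 4)): [I, A, H, F, G, D, B, E, C]
After 5 (swap(2, 7)): [I, A, E, F, G, D, B, H, C]
After 6 (rotate_left(2, 6, k=1)): [I, A, F, G, D, B, E, H, C]
After 7 (swap(2, 5)): [I, A, B, G, D, F, E, H, C]
After 8 (swap(5, 1)): [I, F, B, G, D, A, E, H, C]
After 9 (rotate_left(3, 5, k=1)): [I, F, B, D, A, G, E, H, C]

Answer: [I, F, B, D, A, G, E, H, C]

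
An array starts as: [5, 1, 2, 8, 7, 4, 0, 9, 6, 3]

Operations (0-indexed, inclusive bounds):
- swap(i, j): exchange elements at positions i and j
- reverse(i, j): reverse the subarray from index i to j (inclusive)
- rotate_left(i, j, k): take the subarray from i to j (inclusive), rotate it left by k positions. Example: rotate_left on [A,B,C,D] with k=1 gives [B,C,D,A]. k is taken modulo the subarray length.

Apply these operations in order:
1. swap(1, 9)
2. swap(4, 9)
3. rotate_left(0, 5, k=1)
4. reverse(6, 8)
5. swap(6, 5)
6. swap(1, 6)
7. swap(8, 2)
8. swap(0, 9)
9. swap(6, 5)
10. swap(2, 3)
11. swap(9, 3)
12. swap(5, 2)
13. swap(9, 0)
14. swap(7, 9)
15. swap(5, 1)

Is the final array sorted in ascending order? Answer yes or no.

Answer: yes

Derivation:
After 1 (swap(1, 9)): [5, 3, 2, 8, 7, 4, 0, 9, 6, 1]
After 2 (swap(4, 9)): [5, 3, 2, 8, 1, 4, 0, 9, 6, 7]
After 3 (rotate_left(0, 5, k=1)): [3, 2, 8, 1, 4, 5, 0, 9, 6, 7]
After 4 (reverse(6, 8)): [3, 2, 8, 1, 4, 5, 6, 9, 0, 7]
After 5 (swap(6, 5)): [3, 2, 8, 1, 4, 6, 5, 9, 0, 7]
After 6 (swap(1, 6)): [3, 5, 8, 1, 4, 6, 2, 9, 0, 7]
After 7 (swap(8, 2)): [3, 5, 0, 1, 4, 6, 2, 9, 8, 7]
After 8 (swap(0, 9)): [7, 5, 0, 1, 4, 6, 2, 9, 8, 3]
After 9 (swap(6, 5)): [7, 5, 0, 1, 4, 2, 6, 9, 8, 3]
After 10 (swap(2, 3)): [7, 5, 1, 0, 4, 2, 6, 9, 8, 3]
After 11 (swap(9, 3)): [7, 5, 1, 3, 4, 2, 6, 9, 8, 0]
After 12 (swap(5, 2)): [7, 5, 2, 3, 4, 1, 6, 9, 8, 0]
After 13 (swap(9, 0)): [0, 5, 2, 3, 4, 1, 6, 9, 8, 7]
After 14 (swap(7, 9)): [0, 5, 2, 3, 4, 1, 6, 7, 8, 9]
After 15 (swap(5, 1)): [0, 1, 2, 3, 4, 5, 6, 7, 8, 9]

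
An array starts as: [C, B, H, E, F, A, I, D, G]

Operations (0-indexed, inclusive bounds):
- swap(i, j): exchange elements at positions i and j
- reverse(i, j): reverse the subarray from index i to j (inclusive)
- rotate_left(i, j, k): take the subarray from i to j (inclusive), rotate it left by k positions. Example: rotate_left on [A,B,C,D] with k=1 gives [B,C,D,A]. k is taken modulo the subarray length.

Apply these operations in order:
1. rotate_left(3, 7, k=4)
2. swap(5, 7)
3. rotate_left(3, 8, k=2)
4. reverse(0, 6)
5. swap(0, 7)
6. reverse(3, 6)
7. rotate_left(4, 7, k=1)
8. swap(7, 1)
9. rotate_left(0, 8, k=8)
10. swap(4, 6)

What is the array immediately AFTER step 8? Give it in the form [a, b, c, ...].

After 1 (rotate_left(3, 7, k=4)): [C, B, H, D, E, F, A, I, G]
After 2 (swap(5, 7)): [C, B, H, D, E, I, A, F, G]
After 3 (rotate_left(3, 8, k=2)): [C, B, H, I, A, F, G, D, E]
After 4 (reverse(0, 6)): [G, F, A, I, H, B, C, D, E]
After 5 (swap(0, 7)): [D, F, A, I, H, B, C, G, E]
After 6 (reverse(3, 6)): [D, F, A, C, B, H, I, G, E]
After 7 (rotate_left(4, 7, k=1)): [D, F, A, C, H, I, G, B, E]
After 8 (swap(7, 1)): [D, B, A, C, H, I, G, F, E]

Answer: [D, B, A, C, H, I, G, F, E]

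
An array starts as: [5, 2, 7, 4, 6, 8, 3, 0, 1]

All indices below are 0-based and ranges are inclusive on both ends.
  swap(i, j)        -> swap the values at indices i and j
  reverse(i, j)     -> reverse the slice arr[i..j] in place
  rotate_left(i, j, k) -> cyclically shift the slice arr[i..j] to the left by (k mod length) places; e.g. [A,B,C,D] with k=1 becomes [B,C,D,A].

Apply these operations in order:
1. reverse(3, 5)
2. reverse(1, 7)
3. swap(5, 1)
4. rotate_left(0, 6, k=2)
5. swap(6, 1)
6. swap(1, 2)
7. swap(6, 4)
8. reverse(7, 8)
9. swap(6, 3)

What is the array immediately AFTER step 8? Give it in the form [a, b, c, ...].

Answer: [3, 6, 8, 0, 4, 5, 7, 1, 2]

Derivation:
After 1 (reverse(3, 5)): [5, 2, 7, 8, 6, 4, 3, 0, 1]
After 2 (reverse(1, 7)): [5, 0, 3, 4, 6, 8, 7, 2, 1]
After 3 (swap(5, 1)): [5, 8, 3, 4, 6, 0, 7, 2, 1]
After 4 (rotate_left(0, 6, k=2)): [3, 4, 6, 0, 7, 5, 8, 2, 1]
After 5 (swap(6, 1)): [3, 8, 6, 0, 7, 5, 4, 2, 1]
After 6 (swap(1, 2)): [3, 6, 8, 0, 7, 5, 4, 2, 1]
After 7 (swap(6, 4)): [3, 6, 8, 0, 4, 5, 7, 2, 1]
After 8 (reverse(7, 8)): [3, 6, 8, 0, 4, 5, 7, 1, 2]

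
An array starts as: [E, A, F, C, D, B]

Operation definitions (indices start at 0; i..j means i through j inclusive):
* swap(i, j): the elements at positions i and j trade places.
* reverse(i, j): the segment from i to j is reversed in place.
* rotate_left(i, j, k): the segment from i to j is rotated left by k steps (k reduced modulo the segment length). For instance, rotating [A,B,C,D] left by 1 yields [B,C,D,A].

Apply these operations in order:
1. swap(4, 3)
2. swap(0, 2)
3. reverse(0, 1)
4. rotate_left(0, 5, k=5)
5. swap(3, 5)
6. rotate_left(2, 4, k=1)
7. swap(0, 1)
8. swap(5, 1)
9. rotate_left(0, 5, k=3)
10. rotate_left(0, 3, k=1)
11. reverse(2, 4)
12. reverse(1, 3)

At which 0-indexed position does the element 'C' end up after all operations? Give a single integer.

After 1 (swap(4, 3)): [E, A, F, D, C, B]
After 2 (swap(0, 2)): [F, A, E, D, C, B]
After 3 (reverse(0, 1)): [A, F, E, D, C, B]
After 4 (rotate_left(0, 5, k=5)): [B, A, F, E, D, C]
After 5 (swap(3, 5)): [B, A, F, C, D, E]
After 6 (rotate_left(2, 4, k=1)): [B, A, C, D, F, E]
After 7 (swap(0, 1)): [A, B, C, D, F, E]
After 8 (swap(5, 1)): [A, E, C, D, F, B]
After 9 (rotate_left(0, 5, k=3)): [D, F, B, A, E, C]
After 10 (rotate_left(0, 3, k=1)): [F, B, A, D, E, C]
After 11 (reverse(2, 4)): [F, B, E, D, A, C]
After 12 (reverse(1, 3)): [F, D, E, B, A, C]

Answer: 5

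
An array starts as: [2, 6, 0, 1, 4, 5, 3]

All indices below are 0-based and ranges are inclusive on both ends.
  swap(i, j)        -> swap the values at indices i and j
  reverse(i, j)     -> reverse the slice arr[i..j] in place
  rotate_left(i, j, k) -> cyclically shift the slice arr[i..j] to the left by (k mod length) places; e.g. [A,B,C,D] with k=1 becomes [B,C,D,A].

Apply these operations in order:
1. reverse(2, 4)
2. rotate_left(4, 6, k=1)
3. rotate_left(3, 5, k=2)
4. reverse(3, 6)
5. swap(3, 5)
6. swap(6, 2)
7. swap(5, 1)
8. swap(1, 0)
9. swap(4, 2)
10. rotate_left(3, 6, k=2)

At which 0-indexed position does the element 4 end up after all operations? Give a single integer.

Answer: 4

Derivation:
After 1 (reverse(2, 4)): [2, 6, 4, 1, 0, 5, 3]
After 2 (rotate_left(4, 6, k=1)): [2, 6, 4, 1, 5, 3, 0]
After 3 (rotate_left(3, 5, k=2)): [2, 6, 4, 3, 1, 5, 0]
After 4 (reverse(3, 6)): [2, 6, 4, 0, 5, 1, 3]
After 5 (swap(3, 5)): [2, 6, 4, 1, 5, 0, 3]
After 6 (swap(6, 2)): [2, 6, 3, 1, 5, 0, 4]
After 7 (swap(5, 1)): [2, 0, 3, 1, 5, 6, 4]
After 8 (swap(1, 0)): [0, 2, 3, 1, 5, 6, 4]
After 9 (swap(4, 2)): [0, 2, 5, 1, 3, 6, 4]
After 10 (rotate_left(3, 6, k=2)): [0, 2, 5, 6, 4, 1, 3]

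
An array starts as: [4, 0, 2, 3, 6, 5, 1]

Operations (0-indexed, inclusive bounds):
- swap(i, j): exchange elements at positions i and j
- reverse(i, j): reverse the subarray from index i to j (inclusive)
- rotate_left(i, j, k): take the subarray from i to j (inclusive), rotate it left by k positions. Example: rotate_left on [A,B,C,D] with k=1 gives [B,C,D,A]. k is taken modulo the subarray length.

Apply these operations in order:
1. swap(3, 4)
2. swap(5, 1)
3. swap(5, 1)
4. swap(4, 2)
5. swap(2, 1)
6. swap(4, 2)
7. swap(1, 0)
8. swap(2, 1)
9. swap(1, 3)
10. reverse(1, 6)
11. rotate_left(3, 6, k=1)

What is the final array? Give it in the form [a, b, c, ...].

After 1 (swap(3, 4)): [4, 0, 2, 6, 3, 5, 1]
After 2 (swap(5, 1)): [4, 5, 2, 6, 3, 0, 1]
After 3 (swap(5, 1)): [4, 0, 2, 6, 3, 5, 1]
After 4 (swap(4, 2)): [4, 0, 3, 6, 2, 5, 1]
After 5 (swap(2, 1)): [4, 3, 0, 6, 2, 5, 1]
After 6 (swap(4, 2)): [4, 3, 2, 6, 0, 5, 1]
After 7 (swap(1, 0)): [3, 4, 2, 6, 0, 5, 1]
After 8 (swap(2, 1)): [3, 2, 4, 6, 0, 5, 1]
After 9 (swap(1, 3)): [3, 6, 4, 2, 0, 5, 1]
After 10 (reverse(1, 6)): [3, 1, 5, 0, 2, 4, 6]
After 11 (rotate_left(3, 6, k=1)): [3, 1, 5, 2, 4, 6, 0]

Answer: [3, 1, 5, 2, 4, 6, 0]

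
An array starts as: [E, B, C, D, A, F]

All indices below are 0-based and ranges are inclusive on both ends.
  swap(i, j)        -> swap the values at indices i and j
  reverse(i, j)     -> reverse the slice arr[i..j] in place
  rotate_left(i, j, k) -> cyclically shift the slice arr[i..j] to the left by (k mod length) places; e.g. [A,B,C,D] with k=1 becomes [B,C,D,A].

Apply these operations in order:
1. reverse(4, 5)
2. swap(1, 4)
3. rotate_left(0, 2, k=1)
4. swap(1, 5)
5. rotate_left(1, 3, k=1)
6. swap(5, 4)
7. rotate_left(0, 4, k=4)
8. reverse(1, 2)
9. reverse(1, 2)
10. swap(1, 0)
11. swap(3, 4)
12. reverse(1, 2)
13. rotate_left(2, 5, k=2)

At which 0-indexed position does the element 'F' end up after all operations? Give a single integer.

After 1 (reverse(4, 5)): [E, B, C, D, F, A]
After 2 (swap(1, 4)): [E, F, C, D, B, A]
After 3 (rotate_left(0, 2, k=1)): [F, C, E, D, B, A]
After 4 (swap(1, 5)): [F, A, E, D, B, C]
After 5 (rotate_left(1, 3, k=1)): [F, E, D, A, B, C]
After 6 (swap(5, 4)): [F, E, D, A, C, B]
After 7 (rotate_left(0, 4, k=4)): [C, F, E, D, A, B]
After 8 (reverse(1, 2)): [C, E, F, D, A, B]
After 9 (reverse(1, 2)): [C, F, E, D, A, B]
After 10 (swap(1, 0)): [F, C, E, D, A, B]
After 11 (swap(3, 4)): [F, C, E, A, D, B]
After 12 (reverse(1, 2)): [F, E, C, A, D, B]
After 13 (rotate_left(2, 5, k=2)): [F, E, D, B, C, A]

Answer: 0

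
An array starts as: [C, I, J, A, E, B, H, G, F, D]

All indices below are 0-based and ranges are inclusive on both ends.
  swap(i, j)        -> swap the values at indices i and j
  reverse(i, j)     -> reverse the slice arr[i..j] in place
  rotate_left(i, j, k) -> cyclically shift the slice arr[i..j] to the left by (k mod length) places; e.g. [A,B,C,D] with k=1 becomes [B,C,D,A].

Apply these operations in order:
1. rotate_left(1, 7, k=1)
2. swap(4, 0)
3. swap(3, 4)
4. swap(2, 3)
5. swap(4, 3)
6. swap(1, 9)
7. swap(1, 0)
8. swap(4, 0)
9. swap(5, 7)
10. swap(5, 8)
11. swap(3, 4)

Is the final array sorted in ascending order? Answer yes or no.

After 1 (rotate_left(1, 7, k=1)): [C, J, A, E, B, H, G, I, F, D]
After 2 (swap(4, 0)): [B, J, A, E, C, H, G, I, F, D]
After 3 (swap(3, 4)): [B, J, A, C, E, H, G, I, F, D]
After 4 (swap(2, 3)): [B, J, C, A, E, H, G, I, F, D]
After 5 (swap(4, 3)): [B, J, C, E, A, H, G, I, F, D]
After 6 (swap(1, 9)): [B, D, C, E, A, H, G, I, F, J]
After 7 (swap(1, 0)): [D, B, C, E, A, H, G, I, F, J]
After 8 (swap(4, 0)): [A, B, C, E, D, H, G, I, F, J]
After 9 (swap(5, 7)): [A, B, C, E, D, I, G, H, F, J]
After 10 (swap(5, 8)): [A, B, C, E, D, F, G, H, I, J]
After 11 (swap(3, 4)): [A, B, C, D, E, F, G, H, I, J]

Answer: yes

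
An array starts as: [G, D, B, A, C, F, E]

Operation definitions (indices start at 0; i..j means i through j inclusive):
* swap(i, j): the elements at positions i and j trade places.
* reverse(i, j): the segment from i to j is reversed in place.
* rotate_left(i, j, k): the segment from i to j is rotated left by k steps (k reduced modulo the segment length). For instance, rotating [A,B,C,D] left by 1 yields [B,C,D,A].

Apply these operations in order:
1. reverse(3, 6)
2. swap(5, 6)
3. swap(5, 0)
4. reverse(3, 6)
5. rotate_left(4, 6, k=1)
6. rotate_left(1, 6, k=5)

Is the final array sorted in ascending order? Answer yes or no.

After 1 (reverse(3, 6)): [G, D, B, E, F, C, A]
After 2 (swap(5, 6)): [G, D, B, E, F, A, C]
After 3 (swap(5, 0)): [A, D, B, E, F, G, C]
After 4 (reverse(3, 6)): [A, D, B, C, G, F, E]
After 5 (rotate_left(4, 6, k=1)): [A, D, B, C, F, E, G]
After 6 (rotate_left(1, 6, k=5)): [A, G, D, B, C, F, E]

Answer: no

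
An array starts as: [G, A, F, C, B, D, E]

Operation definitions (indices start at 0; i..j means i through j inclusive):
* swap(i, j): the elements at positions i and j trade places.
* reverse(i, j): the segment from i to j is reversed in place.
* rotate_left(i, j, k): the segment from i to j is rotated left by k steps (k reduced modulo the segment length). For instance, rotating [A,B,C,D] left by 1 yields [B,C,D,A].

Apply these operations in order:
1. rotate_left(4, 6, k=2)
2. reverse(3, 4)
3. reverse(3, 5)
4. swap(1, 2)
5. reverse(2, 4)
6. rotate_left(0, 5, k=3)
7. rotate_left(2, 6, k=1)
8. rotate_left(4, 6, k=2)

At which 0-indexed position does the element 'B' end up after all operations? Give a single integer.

Answer: 0

Derivation:
After 1 (rotate_left(4, 6, k=2)): [G, A, F, C, E, B, D]
After 2 (reverse(3, 4)): [G, A, F, E, C, B, D]
After 3 (reverse(3, 5)): [G, A, F, B, C, E, D]
After 4 (swap(1, 2)): [G, F, A, B, C, E, D]
After 5 (reverse(2, 4)): [G, F, C, B, A, E, D]
After 6 (rotate_left(0, 5, k=3)): [B, A, E, G, F, C, D]
After 7 (rotate_left(2, 6, k=1)): [B, A, G, F, C, D, E]
After 8 (rotate_left(4, 6, k=2)): [B, A, G, F, E, C, D]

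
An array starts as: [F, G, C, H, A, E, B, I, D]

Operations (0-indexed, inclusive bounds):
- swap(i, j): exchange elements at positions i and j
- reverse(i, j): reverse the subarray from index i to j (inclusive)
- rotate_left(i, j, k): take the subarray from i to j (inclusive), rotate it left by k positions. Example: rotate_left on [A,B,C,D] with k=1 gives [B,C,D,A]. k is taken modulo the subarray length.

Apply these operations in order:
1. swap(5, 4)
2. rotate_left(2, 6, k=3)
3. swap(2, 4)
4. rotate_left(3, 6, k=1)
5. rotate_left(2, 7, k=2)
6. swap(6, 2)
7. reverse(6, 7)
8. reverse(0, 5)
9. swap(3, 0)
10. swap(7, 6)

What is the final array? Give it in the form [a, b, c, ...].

After 1 (swap(5, 4)): [F, G, C, H, E, A, B, I, D]
After 2 (rotate_left(2, 6, k=3)): [F, G, A, B, C, H, E, I, D]
After 3 (swap(2, 4)): [F, G, C, B, A, H, E, I, D]
After 4 (rotate_left(3, 6, k=1)): [F, G, C, A, H, E, B, I, D]
After 5 (rotate_left(2, 7, k=2)): [F, G, H, E, B, I, C, A, D]
After 6 (swap(6, 2)): [F, G, C, E, B, I, H, A, D]
After 7 (reverse(6, 7)): [F, G, C, E, B, I, A, H, D]
After 8 (reverse(0, 5)): [I, B, E, C, G, F, A, H, D]
After 9 (swap(3, 0)): [C, B, E, I, G, F, A, H, D]
After 10 (swap(7, 6)): [C, B, E, I, G, F, H, A, D]

Answer: [C, B, E, I, G, F, H, A, D]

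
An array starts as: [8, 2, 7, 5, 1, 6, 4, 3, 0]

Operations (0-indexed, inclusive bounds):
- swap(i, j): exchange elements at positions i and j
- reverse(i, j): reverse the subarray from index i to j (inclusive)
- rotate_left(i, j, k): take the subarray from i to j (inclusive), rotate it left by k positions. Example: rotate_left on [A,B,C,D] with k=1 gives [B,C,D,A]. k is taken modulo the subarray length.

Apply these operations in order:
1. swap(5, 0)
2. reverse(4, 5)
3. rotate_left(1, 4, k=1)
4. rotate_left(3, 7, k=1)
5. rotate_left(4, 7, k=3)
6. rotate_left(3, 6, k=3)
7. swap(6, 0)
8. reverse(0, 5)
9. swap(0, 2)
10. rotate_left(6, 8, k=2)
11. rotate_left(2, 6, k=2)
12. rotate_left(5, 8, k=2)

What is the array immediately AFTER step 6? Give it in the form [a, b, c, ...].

After 1 (swap(5, 0)): [6, 2, 7, 5, 1, 8, 4, 3, 0]
After 2 (reverse(4, 5)): [6, 2, 7, 5, 8, 1, 4, 3, 0]
After 3 (rotate_left(1, 4, k=1)): [6, 7, 5, 8, 2, 1, 4, 3, 0]
After 4 (rotate_left(3, 7, k=1)): [6, 7, 5, 2, 1, 4, 3, 8, 0]
After 5 (rotate_left(4, 7, k=3)): [6, 7, 5, 2, 8, 1, 4, 3, 0]
After 6 (rotate_left(3, 6, k=3)): [6, 7, 5, 4, 2, 8, 1, 3, 0]

Answer: [6, 7, 5, 4, 2, 8, 1, 3, 0]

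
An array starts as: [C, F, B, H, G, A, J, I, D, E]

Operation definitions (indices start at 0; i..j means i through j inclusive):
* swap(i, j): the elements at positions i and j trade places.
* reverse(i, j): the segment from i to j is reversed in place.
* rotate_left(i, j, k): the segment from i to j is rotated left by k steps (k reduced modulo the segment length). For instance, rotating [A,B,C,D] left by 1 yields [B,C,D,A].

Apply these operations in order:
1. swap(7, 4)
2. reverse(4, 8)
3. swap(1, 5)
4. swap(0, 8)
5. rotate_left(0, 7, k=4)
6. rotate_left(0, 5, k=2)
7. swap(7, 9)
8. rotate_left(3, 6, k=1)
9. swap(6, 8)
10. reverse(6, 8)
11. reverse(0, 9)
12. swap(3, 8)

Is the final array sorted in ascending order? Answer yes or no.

Answer: no

Derivation:
After 1 (swap(7, 4)): [C, F, B, H, I, A, J, G, D, E]
After 2 (reverse(4, 8)): [C, F, B, H, D, G, J, A, I, E]
After 3 (swap(1, 5)): [C, G, B, H, D, F, J, A, I, E]
After 4 (swap(0, 8)): [I, G, B, H, D, F, J, A, C, E]
After 5 (rotate_left(0, 7, k=4)): [D, F, J, A, I, G, B, H, C, E]
After 6 (rotate_left(0, 5, k=2)): [J, A, I, G, D, F, B, H, C, E]
After 7 (swap(7, 9)): [J, A, I, G, D, F, B, E, C, H]
After 8 (rotate_left(3, 6, k=1)): [J, A, I, D, F, B, G, E, C, H]
After 9 (swap(6, 8)): [J, A, I, D, F, B, C, E, G, H]
After 10 (reverse(6, 8)): [J, A, I, D, F, B, G, E, C, H]
After 11 (reverse(0, 9)): [H, C, E, G, B, F, D, I, A, J]
After 12 (swap(3, 8)): [H, C, E, A, B, F, D, I, G, J]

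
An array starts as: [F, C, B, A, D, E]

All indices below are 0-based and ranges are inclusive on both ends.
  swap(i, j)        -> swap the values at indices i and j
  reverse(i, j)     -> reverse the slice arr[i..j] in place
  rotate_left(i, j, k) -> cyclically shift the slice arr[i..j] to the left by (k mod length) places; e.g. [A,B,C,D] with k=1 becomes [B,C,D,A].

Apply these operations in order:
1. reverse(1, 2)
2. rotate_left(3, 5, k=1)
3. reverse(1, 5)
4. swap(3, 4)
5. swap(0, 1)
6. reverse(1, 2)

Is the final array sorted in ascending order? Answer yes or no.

Answer: no

Derivation:
After 1 (reverse(1, 2)): [F, B, C, A, D, E]
After 2 (rotate_left(3, 5, k=1)): [F, B, C, D, E, A]
After 3 (reverse(1, 5)): [F, A, E, D, C, B]
After 4 (swap(3, 4)): [F, A, E, C, D, B]
After 5 (swap(0, 1)): [A, F, E, C, D, B]
After 6 (reverse(1, 2)): [A, E, F, C, D, B]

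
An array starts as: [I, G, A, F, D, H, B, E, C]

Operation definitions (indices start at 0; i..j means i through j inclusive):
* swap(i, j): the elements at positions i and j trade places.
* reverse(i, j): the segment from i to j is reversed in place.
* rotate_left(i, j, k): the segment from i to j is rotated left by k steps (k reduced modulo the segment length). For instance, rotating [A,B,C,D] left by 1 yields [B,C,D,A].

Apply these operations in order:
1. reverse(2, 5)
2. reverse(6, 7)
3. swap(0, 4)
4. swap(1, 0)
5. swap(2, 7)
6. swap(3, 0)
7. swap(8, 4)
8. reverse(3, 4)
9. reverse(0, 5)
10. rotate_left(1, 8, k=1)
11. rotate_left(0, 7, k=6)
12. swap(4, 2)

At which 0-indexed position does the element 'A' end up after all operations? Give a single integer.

After 1 (reverse(2, 5)): [I, G, H, D, F, A, B, E, C]
After 2 (reverse(6, 7)): [I, G, H, D, F, A, E, B, C]
After 3 (swap(0, 4)): [F, G, H, D, I, A, E, B, C]
After 4 (swap(1, 0)): [G, F, H, D, I, A, E, B, C]
After 5 (swap(2, 7)): [G, F, B, D, I, A, E, H, C]
After 6 (swap(3, 0)): [D, F, B, G, I, A, E, H, C]
After 7 (swap(8, 4)): [D, F, B, G, C, A, E, H, I]
After 8 (reverse(3, 4)): [D, F, B, C, G, A, E, H, I]
After 9 (reverse(0, 5)): [A, G, C, B, F, D, E, H, I]
After 10 (rotate_left(1, 8, k=1)): [A, C, B, F, D, E, H, I, G]
After 11 (rotate_left(0, 7, k=6)): [H, I, A, C, B, F, D, E, G]
After 12 (swap(4, 2)): [H, I, B, C, A, F, D, E, G]

Answer: 4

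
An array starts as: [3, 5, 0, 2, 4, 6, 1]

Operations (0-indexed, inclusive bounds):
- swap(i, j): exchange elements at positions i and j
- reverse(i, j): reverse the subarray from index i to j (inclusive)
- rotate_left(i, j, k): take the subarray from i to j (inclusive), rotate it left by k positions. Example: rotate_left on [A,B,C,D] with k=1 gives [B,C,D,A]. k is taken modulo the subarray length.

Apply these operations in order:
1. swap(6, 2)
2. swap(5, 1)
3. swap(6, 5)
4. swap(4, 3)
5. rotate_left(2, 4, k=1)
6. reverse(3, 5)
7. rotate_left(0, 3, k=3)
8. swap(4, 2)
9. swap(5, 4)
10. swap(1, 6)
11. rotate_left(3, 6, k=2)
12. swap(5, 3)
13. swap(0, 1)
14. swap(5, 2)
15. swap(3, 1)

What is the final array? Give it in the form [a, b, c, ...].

Answer: [5, 4, 6, 0, 3, 1, 2]

Derivation:
After 1 (swap(6, 2)): [3, 5, 1, 2, 4, 6, 0]
After 2 (swap(5, 1)): [3, 6, 1, 2, 4, 5, 0]
After 3 (swap(6, 5)): [3, 6, 1, 2, 4, 0, 5]
After 4 (swap(4, 3)): [3, 6, 1, 4, 2, 0, 5]
After 5 (rotate_left(2, 4, k=1)): [3, 6, 4, 2, 1, 0, 5]
After 6 (reverse(3, 5)): [3, 6, 4, 0, 1, 2, 5]
After 7 (rotate_left(0, 3, k=3)): [0, 3, 6, 4, 1, 2, 5]
After 8 (swap(4, 2)): [0, 3, 1, 4, 6, 2, 5]
After 9 (swap(5, 4)): [0, 3, 1, 4, 2, 6, 5]
After 10 (swap(1, 6)): [0, 5, 1, 4, 2, 6, 3]
After 11 (rotate_left(3, 6, k=2)): [0, 5, 1, 6, 3, 4, 2]
After 12 (swap(5, 3)): [0, 5, 1, 4, 3, 6, 2]
After 13 (swap(0, 1)): [5, 0, 1, 4, 3, 6, 2]
After 14 (swap(5, 2)): [5, 0, 6, 4, 3, 1, 2]
After 15 (swap(3, 1)): [5, 4, 6, 0, 3, 1, 2]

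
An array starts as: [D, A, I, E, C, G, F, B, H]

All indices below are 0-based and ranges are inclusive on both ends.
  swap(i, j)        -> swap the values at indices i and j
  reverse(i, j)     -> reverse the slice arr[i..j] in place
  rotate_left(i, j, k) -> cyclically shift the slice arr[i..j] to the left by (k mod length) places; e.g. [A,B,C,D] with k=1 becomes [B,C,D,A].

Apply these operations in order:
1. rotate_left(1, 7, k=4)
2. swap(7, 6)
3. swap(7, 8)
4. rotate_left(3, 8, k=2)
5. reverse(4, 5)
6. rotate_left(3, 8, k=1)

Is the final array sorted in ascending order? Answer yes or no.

After 1 (rotate_left(1, 7, k=4)): [D, G, F, B, A, I, E, C, H]
After 2 (swap(7, 6)): [D, G, F, B, A, I, C, E, H]
After 3 (swap(7, 8)): [D, G, F, B, A, I, C, H, E]
After 4 (rotate_left(3, 8, k=2)): [D, G, F, I, C, H, E, B, A]
After 5 (reverse(4, 5)): [D, G, F, I, H, C, E, B, A]
After 6 (rotate_left(3, 8, k=1)): [D, G, F, H, C, E, B, A, I]

Answer: no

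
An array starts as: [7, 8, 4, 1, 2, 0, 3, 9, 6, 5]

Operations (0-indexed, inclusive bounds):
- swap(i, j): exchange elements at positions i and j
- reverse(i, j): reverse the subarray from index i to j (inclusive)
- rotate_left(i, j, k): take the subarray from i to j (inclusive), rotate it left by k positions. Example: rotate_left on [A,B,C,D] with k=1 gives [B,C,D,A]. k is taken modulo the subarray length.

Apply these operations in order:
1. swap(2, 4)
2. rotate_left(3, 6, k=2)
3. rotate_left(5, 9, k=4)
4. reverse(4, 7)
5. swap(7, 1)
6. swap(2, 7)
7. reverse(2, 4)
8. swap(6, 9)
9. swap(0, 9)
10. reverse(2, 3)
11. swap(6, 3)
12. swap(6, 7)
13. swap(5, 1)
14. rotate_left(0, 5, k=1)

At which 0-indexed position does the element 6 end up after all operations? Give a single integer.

After 1 (swap(2, 4)): [7, 8, 2, 1, 4, 0, 3, 9, 6, 5]
After 2 (rotate_left(3, 6, k=2)): [7, 8, 2, 0, 3, 1, 4, 9, 6, 5]
After 3 (rotate_left(5, 9, k=4)): [7, 8, 2, 0, 3, 5, 1, 4, 9, 6]
After 4 (reverse(4, 7)): [7, 8, 2, 0, 4, 1, 5, 3, 9, 6]
After 5 (swap(7, 1)): [7, 3, 2, 0, 4, 1, 5, 8, 9, 6]
After 6 (swap(2, 7)): [7, 3, 8, 0, 4, 1, 5, 2, 9, 6]
After 7 (reverse(2, 4)): [7, 3, 4, 0, 8, 1, 5, 2, 9, 6]
After 8 (swap(6, 9)): [7, 3, 4, 0, 8, 1, 6, 2, 9, 5]
After 9 (swap(0, 9)): [5, 3, 4, 0, 8, 1, 6, 2, 9, 7]
After 10 (reverse(2, 3)): [5, 3, 0, 4, 8, 1, 6, 2, 9, 7]
After 11 (swap(6, 3)): [5, 3, 0, 6, 8, 1, 4, 2, 9, 7]
After 12 (swap(6, 7)): [5, 3, 0, 6, 8, 1, 2, 4, 9, 7]
After 13 (swap(5, 1)): [5, 1, 0, 6, 8, 3, 2, 4, 9, 7]
After 14 (rotate_left(0, 5, k=1)): [1, 0, 6, 8, 3, 5, 2, 4, 9, 7]

Answer: 2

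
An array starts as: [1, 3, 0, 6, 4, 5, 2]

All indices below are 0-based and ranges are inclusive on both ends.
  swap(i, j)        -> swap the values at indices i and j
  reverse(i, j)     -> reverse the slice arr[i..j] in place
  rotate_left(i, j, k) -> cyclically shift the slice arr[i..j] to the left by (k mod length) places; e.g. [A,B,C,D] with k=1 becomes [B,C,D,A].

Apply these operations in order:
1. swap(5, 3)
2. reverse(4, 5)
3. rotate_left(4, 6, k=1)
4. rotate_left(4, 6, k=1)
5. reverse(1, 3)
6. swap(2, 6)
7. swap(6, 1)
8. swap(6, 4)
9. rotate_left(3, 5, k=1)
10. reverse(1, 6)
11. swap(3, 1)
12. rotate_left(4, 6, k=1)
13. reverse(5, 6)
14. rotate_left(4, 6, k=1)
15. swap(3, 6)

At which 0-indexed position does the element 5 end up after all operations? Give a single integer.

After 1 (swap(5, 3)): [1, 3, 0, 5, 4, 6, 2]
After 2 (reverse(4, 5)): [1, 3, 0, 5, 6, 4, 2]
After 3 (rotate_left(4, 6, k=1)): [1, 3, 0, 5, 4, 2, 6]
After 4 (rotate_left(4, 6, k=1)): [1, 3, 0, 5, 2, 6, 4]
After 5 (reverse(1, 3)): [1, 5, 0, 3, 2, 6, 4]
After 6 (swap(2, 6)): [1, 5, 4, 3, 2, 6, 0]
After 7 (swap(6, 1)): [1, 0, 4, 3, 2, 6, 5]
After 8 (swap(6, 4)): [1, 0, 4, 3, 5, 6, 2]
After 9 (rotate_left(3, 5, k=1)): [1, 0, 4, 5, 6, 3, 2]
After 10 (reverse(1, 6)): [1, 2, 3, 6, 5, 4, 0]
After 11 (swap(3, 1)): [1, 6, 3, 2, 5, 4, 0]
After 12 (rotate_left(4, 6, k=1)): [1, 6, 3, 2, 4, 0, 5]
After 13 (reverse(5, 6)): [1, 6, 3, 2, 4, 5, 0]
After 14 (rotate_left(4, 6, k=1)): [1, 6, 3, 2, 5, 0, 4]
After 15 (swap(3, 6)): [1, 6, 3, 4, 5, 0, 2]

Answer: 4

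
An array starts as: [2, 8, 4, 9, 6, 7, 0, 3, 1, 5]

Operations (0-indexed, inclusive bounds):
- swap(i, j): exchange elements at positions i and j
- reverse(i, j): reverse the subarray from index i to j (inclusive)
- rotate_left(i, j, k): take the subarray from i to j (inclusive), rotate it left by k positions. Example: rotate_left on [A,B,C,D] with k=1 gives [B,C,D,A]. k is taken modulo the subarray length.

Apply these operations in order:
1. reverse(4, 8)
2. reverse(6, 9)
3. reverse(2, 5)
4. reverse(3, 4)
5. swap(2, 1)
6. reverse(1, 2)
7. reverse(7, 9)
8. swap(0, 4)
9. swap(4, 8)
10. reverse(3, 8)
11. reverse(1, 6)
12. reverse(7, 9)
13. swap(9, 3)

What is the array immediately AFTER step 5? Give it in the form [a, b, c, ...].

Answer: [2, 3, 8, 9, 1, 4, 5, 6, 7, 0]

Derivation:
After 1 (reverse(4, 8)): [2, 8, 4, 9, 1, 3, 0, 7, 6, 5]
After 2 (reverse(6, 9)): [2, 8, 4, 9, 1, 3, 5, 6, 7, 0]
After 3 (reverse(2, 5)): [2, 8, 3, 1, 9, 4, 5, 6, 7, 0]
After 4 (reverse(3, 4)): [2, 8, 3, 9, 1, 4, 5, 6, 7, 0]
After 5 (swap(2, 1)): [2, 3, 8, 9, 1, 4, 5, 6, 7, 0]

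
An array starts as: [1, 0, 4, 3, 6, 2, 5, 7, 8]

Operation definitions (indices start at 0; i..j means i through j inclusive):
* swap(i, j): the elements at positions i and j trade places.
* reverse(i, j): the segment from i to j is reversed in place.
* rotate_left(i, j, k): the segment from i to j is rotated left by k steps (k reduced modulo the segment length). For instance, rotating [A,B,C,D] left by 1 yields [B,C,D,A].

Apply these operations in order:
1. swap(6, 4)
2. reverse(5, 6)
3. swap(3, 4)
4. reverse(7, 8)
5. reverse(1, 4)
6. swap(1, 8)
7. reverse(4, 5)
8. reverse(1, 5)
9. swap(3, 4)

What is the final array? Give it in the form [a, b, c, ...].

Answer: [1, 0, 6, 5, 4, 7, 2, 8, 3]

Derivation:
After 1 (swap(6, 4)): [1, 0, 4, 3, 5, 2, 6, 7, 8]
After 2 (reverse(5, 6)): [1, 0, 4, 3, 5, 6, 2, 7, 8]
After 3 (swap(3, 4)): [1, 0, 4, 5, 3, 6, 2, 7, 8]
After 4 (reverse(7, 8)): [1, 0, 4, 5, 3, 6, 2, 8, 7]
After 5 (reverse(1, 4)): [1, 3, 5, 4, 0, 6, 2, 8, 7]
After 6 (swap(1, 8)): [1, 7, 5, 4, 0, 6, 2, 8, 3]
After 7 (reverse(4, 5)): [1, 7, 5, 4, 6, 0, 2, 8, 3]
After 8 (reverse(1, 5)): [1, 0, 6, 4, 5, 7, 2, 8, 3]
After 9 (swap(3, 4)): [1, 0, 6, 5, 4, 7, 2, 8, 3]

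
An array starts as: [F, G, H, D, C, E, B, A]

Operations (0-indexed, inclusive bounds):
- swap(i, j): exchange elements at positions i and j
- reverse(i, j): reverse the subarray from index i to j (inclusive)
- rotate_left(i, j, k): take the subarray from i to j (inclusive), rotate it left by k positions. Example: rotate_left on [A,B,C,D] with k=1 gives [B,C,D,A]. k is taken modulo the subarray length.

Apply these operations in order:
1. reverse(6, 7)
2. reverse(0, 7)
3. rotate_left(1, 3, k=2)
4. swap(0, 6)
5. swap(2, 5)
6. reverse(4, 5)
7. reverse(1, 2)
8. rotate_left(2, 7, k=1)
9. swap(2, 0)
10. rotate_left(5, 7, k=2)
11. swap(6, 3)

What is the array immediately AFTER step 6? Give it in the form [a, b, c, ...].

Answer: [G, C, H, E, A, D, B, F]

Derivation:
After 1 (reverse(6, 7)): [F, G, H, D, C, E, A, B]
After 2 (reverse(0, 7)): [B, A, E, C, D, H, G, F]
After 3 (rotate_left(1, 3, k=2)): [B, C, A, E, D, H, G, F]
After 4 (swap(0, 6)): [G, C, A, E, D, H, B, F]
After 5 (swap(2, 5)): [G, C, H, E, D, A, B, F]
After 6 (reverse(4, 5)): [G, C, H, E, A, D, B, F]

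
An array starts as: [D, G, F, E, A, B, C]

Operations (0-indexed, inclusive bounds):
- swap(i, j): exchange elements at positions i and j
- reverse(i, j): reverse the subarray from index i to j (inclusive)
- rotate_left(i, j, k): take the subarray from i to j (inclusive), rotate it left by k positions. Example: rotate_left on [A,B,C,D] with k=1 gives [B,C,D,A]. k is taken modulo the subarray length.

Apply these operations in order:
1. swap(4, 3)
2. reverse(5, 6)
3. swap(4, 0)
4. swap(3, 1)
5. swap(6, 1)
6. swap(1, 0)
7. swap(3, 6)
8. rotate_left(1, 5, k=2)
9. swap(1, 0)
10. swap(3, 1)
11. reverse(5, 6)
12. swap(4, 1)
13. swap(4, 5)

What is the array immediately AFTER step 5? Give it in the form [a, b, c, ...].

Answer: [E, B, F, G, D, C, A]

Derivation:
After 1 (swap(4, 3)): [D, G, F, A, E, B, C]
After 2 (reverse(5, 6)): [D, G, F, A, E, C, B]
After 3 (swap(4, 0)): [E, G, F, A, D, C, B]
After 4 (swap(3, 1)): [E, A, F, G, D, C, B]
After 5 (swap(6, 1)): [E, B, F, G, D, C, A]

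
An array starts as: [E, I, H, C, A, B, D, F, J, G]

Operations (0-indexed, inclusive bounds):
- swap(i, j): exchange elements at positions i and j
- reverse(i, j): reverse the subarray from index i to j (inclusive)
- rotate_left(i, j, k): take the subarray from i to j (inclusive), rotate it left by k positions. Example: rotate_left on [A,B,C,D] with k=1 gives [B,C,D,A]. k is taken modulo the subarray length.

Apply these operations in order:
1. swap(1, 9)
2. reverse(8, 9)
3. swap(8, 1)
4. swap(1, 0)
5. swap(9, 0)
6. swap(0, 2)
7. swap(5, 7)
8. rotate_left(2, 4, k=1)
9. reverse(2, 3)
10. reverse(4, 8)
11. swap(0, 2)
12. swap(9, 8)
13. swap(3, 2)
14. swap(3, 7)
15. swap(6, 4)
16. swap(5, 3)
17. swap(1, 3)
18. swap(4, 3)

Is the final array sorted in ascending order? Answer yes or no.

After 1 (swap(1, 9)): [E, G, H, C, A, B, D, F, J, I]
After 2 (reverse(8, 9)): [E, G, H, C, A, B, D, F, I, J]
After 3 (swap(8, 1)): [E, I, H, C, A, B, D, F, G, J]
After 4 (swap(1, 0)): [I, E, H, C, A, B, D, F, G, J]
After 5 (swap(9, 0)): [J, E, H, C, A, B, D, F, G, I]
After 6 (swap(0, 2)): [H, E, J, C, A, B, D, F, G, I]
After 7 (swap(5, 7)): [H, E, J, C, A, F, D, B, G, I]
After 8 (rotate_left(2, 4, k=1)): [H, E, C, A, J, F, D, B, G, I]
After 9 (reverse(2, 3)): [H, E, A, C, J, F, D, B, G, I]
After 10 (reverse(4, 8)): [H, E, A, C, G, B, D, F, J, I]
After 11 (swap(0, 2)): [A, E, H, C, G, B, D, F, J, I]
After 12 (swap(9, 8)): [A, E, H, C, G, B, D, F, I, J]
After 13 (swap(3, 2)): [A, E, C, H, G, B, D, F, I, J]
After 14 (swap(3, 7)): [A, E, C, F, G, B, D, H, I, J]
After 15 (swap(6, 4)): [A, E, C, F, D, B, G, H, I, J]
After 16 (swap(5, 3)): [A, E, C, B, D, F, G, H, I, J]
After 17 (swap(1, 3)): [A, B, C, E, D, F, G, H, I, J]
After 18 (swap(4, 3)): [A, B, C, D, E, F, G, H, I, J]

Answer: yes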